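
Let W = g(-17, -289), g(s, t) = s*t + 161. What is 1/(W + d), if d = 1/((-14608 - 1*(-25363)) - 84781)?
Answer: 74026/375607923 ≈ 0.00019708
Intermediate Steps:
d = -1/74026 (d = 1/((-14608 + 25363) - 84781) = 1/(10755 - 84781) = 1/(-74026) = -1/74026 ≈ -1.3509e-5)
g(s, t) = 161 + s*t
W = 5074 (W = 161 - 17*(-289) = 161 + 4913 = 5074)
1/(W + d) = 1/(5074 - 1/74026) = 1/(375607923/74026) = 74026/375607923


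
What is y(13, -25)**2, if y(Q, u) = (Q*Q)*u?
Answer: 17850625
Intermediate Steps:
y(Q, u) = u*Q**2 (y(Q, u) = Q**2*u = u*Q**2)
y(13, -25)**2 = (-25*13**2)**2 = (-25*169)**2 = (-4225)**2 = 17850625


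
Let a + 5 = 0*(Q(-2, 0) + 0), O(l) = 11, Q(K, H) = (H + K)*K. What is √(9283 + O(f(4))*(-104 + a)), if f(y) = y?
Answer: 2*√2021 ≈ 89.911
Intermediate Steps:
Q(K, H) = K*(H + K)
a = -5 (a = -5 + 0*(-2*(0 - 2) + 0) = -5 + 0*(-2*(-2) + 0) = -5 + 0*(4 + 0) = -5 + 0*4 = -5 + 0 = -5)
√(9283 + O(f(4))*(-104 + a)) = √(9283 + 11*(-104 - 5)) = √(9283 + 11*(-109)) = √(9283 - 1199) = √8084 = 2*√2021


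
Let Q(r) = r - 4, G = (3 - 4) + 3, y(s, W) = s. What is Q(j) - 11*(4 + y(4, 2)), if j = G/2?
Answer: -91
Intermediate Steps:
G = 2 (G = -1 + 3 = 2)
j = 1 (j = 2/2 = 2*(½) = 1)
Q(r) = -4 + r
Q(j) - 11*(4 + y(4, 2)) = (-4 + 1) - 11*(4 + 4) = -3 - 11*8 = -3 - 88 = -91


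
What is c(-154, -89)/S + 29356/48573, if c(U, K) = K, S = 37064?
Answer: 1083727787/1800309672 ≈ 0.60197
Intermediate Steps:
c(-154, -89)/S + 29356/48573 = -89/37064 + 29356/48573 = 1083727787/1800309672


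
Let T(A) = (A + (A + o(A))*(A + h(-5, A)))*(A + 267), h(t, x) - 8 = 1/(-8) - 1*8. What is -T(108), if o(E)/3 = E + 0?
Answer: -17516250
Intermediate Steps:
h(t, x) = -1/8 (h(t, x) = 8 + (1/(-8) - 1*8) = 8 + (-1/8 - 8) = 8 - 65/8 = -1/8)
o(E) = 3*E (o(E) = 3*(E + 0) = 3*E)
T(A) = (267 + A)*(A + 4*A*(-1/8 + A)) (T(A) = (A + (A + 3*A)*(A - 1/8))*(A + 267) = (A + (4*A)*(-1/8 + A))*(267 + A) = (A + 4*A*(-1/8 + A))*(267 + A) = (267 + A)*(A + 4*A*(-1/8 + A)))
-T(108) = -108*(267 + 8*108**2 + 2137*108)/2 = -108*(267 + 8*11664 + 230796)/2 = -108*(267 + 93312 + 230796)/2 = -108*324375/2 = -1*17516250 = -17516250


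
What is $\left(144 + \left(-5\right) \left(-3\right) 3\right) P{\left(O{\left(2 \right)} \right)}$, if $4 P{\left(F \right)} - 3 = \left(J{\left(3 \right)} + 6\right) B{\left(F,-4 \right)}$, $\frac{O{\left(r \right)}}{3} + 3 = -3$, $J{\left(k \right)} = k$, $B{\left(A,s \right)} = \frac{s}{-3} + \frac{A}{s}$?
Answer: $\frac{20979}{8} \approx 2622.4$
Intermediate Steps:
$B{\left(A,s \right)} = - \frac{s}{3} + \frac{A}{s}$ ($B{\left(A,s \right)} = s \left(- \frac{1}{3}\right) + \frac{A}{s} = - \frac{s}{3} + \frac{A}{s}$)
$O{\left(r \right)} = -18$ ($O{\left(r \right)} = -9 + 3 \left(-3\right) = -9 - 9 = -18$)
$P{\left(F \right)} = \frac{15}{4} - \frac{9 F}{16}$ ($P{\left(F \right)} = \frac{3}{4} + \frac{\left(3 + 6\right) \left(\left(- \frac{1}{3}\right) \left(-4\right) + \frac{F}{-4}\right)}{4} = \frac{3}{4} + \frac{9 \left(\frac{4}{3} + F \left(- \frac{1}{4}\right)\right)}{4} = \frac{3}{4} + \frac{9 \left(\frac{4}{3} - \frac{F}{4}\right)}{4} = \frac{3}{4} + \frac{12 - \frac{9 F}{4}}{4} = \frac{3}{4} - \left(-3 + \frac{9 F}{16}\right) = \frac{15}{4} - \frac{9 F}{16}$)
$\left(144 + \left(-5\right) \left(-3\right) 3\right) P{\left(O{\left(2 \right)} \right)} = \left(144 + \left(-5\right) \left(-3\right) 3\right) \left(\frac{15}{4} - - \frac{81}{8}\right) = \left(144 + 15 \cdot 3\right) \left(\frac{15}{4} + \frac{81}{8}\right) = \left(144 + 45\right) \frac{111}{8} = 189 \cdot \frac{111}{8} = \frac{20979}{8}$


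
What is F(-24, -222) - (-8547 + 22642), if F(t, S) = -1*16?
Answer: -14111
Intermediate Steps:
F(t, S) = -16
F(-24, -222) - (-8547 + 22642) = -16 - (-8547 + 22642) = -16 - 1*14095 = -16 - 14095 = -14111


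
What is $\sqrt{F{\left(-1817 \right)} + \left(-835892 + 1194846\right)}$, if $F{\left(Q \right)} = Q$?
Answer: $\sqrt{357137} \approx 597.61$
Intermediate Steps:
$\sqrt{F{\left(-1817 \right)} + \left(-835892 + 1194846\right)} = \sqrt{-1817 + \left(-835892 + 1194846\right)} = \sqrt{-1817 + 358954} = \sqrt{357137}$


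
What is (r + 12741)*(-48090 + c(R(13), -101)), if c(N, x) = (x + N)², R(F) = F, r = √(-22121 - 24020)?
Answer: -514048386 - 40346*I*√46141 ≈ -5.1405e+8 - 8.6665e+6*I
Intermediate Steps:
r = I*√46141 (r = √(-46141) = I*√46141 ≈ 214.8*I)
c(N, x) = (N + x)²
(r + 12741)*(-48090 + c(R(13), -101)) = (I*√46141 + 12741)*(-48090 + (13 - 101)²) = (12741 + I*√46141)*(-48090 + (-88)²) = (12741 + I*√46141)*(-48090 + 7744) = (12741 + I*√46141)*(-40346) = -514048386 - 40346*I*√46141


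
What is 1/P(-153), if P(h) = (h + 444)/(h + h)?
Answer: -102/97 ≈ -1.0515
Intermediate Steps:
P(h) = (444 + h)/(2*h) (P(h) = (444 + h)/((2*h)) = (444 + h)*(1/(2*h)) = (444 + h)/(2*h))
1/P(-153) = 1/((½)*(444 - 153)/(-153)) = 1/((½)*(-1/153)*291) = 1/(-97/102) = -102/97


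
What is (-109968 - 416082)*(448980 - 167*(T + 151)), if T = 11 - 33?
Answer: -224853233850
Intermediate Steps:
T = -22
(-109968 - 416082)*(448980 - 167*(T + 151)) = (-109968 - 416082)*(448980 - 167*(-22 + 151)) = -526050*(448980 - 167*129) = -526050*(448980 - 21543) = -526050*427437 = -224853233850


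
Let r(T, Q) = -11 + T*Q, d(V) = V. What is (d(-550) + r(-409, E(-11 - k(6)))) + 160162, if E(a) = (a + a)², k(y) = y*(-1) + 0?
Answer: 118701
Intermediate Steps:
k(y) = -y (k(y) = -y + 0 = -y)
E(a) = 4*a² (E(a) = (2*a)² = 4*a²)
r(T, Q) = -11 + Q*T
(d(-550) + r(-409, E(-11 - k(6)))) + 160162 = (-550 + (-11 + (4*(-11 - (-1)*6)²)*(-409))) + 160162 = (-550 + (-11 + (4*(-11 - 1*(-6))²)*(-409))) + 160162 = (-550 + (-11 + (4*(-11 + 6)²)*(-409))) + 160162 = (-550 + (-11 + (4*(-5)²)*(-409))) + 160162 = (-550 + (-11 + (4*25)*(-409))) + 160162 = (-550 + (-11 + 100*(-409))) + 160162 = (-550 + (-11 - 40900)) + 160162 = (-550 - 40911) + 160162 = -41461 + 160162 = 118701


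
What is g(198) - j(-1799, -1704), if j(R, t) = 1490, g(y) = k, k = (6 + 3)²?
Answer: -1409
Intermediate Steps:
k = 81 (k = 9² = 81)
g(y) = 81
g(198) - j(-1799, -1704) = 81 - 1*1490 = 81 - 1490 = -1409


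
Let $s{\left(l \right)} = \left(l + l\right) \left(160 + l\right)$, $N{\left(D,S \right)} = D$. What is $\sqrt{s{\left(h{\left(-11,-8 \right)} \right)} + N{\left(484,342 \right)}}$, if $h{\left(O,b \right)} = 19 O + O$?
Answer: $2 \sqrt{6721} \approx 163.96$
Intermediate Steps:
$h{\left(O,b \right)} = 20 O$
$s{\left(l \right)} = 2 l \left(160 + l\right)$
$\sqrt{s{\left(h{\left(-11,-8 \right)} \right)} + N{\left(484,342 \right)}} = \sqrt{2 \cdot 20 \left(-11\right) \left(160 + 20 \left(-11\right)\right) + 484} = \sqrt{2 \left(-220\right) \left(160 - 220\right) + 484} = \sqrt{2 \left(-220\right) \left(-60\right) + 484} = \sqrt{26400 + 484} = \sqrt{26884} = 2 \sqrt{6721}$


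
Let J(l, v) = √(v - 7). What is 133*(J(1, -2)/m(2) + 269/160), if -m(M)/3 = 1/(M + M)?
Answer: 35777/160 - 532*I ≈ 223.61 - 532.0*I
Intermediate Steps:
J(l, v) = √(-7 + v)
m(M) = -3/(2*M) (m(M) = -3/(M + M) = -3*1/(2*M) = -3/(2*M))
133*(J(1, -2)/m(2) + 269/160) = 133*(√(-7 - 2)/((-3/2/2)) + 269/160) = 133*(√(-9)/((-3/2*½)) + 269*(1/160)) = 133*((3*I)/(-¾) + 269/160) = 133*((3*I)*(-4/3) + 269/160) = 133*(-4*I + 269/160) = 133*(269/160 - 4*I) = 35777/160 - 532*I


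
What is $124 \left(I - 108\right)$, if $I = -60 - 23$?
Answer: $-23684$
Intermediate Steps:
$I = -83$ ($I = -60 - 23 = -83$)
$124 \left(I - 108\right) = 124 \left(-83 - 108\right) = 124 \left(-191\right) = -23684$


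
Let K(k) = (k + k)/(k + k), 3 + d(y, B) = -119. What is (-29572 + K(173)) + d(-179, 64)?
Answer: -29693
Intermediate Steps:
d(y, B) = -122 (d(y, B) = -3 - 119 = -122)
K(k) = 1 (K(k) = (2*k)/((2*k)) = (2*k)*(1/(2*k)) = 1)
(-29572 + K(173)) + d(-179, 64) = (-29572 + 1) - 122 = -29571 - 122 = -29693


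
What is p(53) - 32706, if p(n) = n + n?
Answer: -32600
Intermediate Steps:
p(n) = 2*n
p(53) - 32706 = 2*53 - 32706 = 106 - 32706 = -32600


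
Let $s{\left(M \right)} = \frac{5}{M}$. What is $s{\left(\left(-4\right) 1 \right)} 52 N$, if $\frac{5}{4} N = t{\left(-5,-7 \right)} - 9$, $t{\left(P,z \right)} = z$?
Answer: $832$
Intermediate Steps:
$N = - \frac{64}{5}$ ($N = \frac{4 \left(-7 - 9\right)}{5} = \frac{4}{5} \left(-16\right) = - \frac{64}{5} \approx -12.8$)
$s{\left(\left(-4\right) 1 \right)} 52 N = \frac{5}{\left(-4\right) 1} \cdot 52 \left(- \frac{64}{5}\right) = \frac{5}{-4} \cdot 52 \left(- \frac{64}{5}\right) = 5 \left(- \frac{1}{4}\right) 52 \left(- \frac{64}{5}\right) = \left(- \frac{5}{4}\right) 52 \left(- \frac{64}{5}\right) = \left(-65\right) \left(- \frac{64}{5}\right) = 832$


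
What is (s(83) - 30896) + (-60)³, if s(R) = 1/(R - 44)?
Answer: -9628943/39 ≈ -2.4690e+5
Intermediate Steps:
s(R) = 1/(-44 + R)
(s(83) - 30896) + (-60)³ = (1/(-44 + 83) - 30896) + (-60)³ = (1/39 - 30896) - 216000 = -1204943/39 - 216000 = -9628943/39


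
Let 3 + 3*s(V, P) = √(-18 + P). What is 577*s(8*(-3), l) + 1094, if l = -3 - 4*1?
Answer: 517 + 2885*I/3 ≈ 517.0 + 961.67*I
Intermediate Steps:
l = -7 (l = -3 - 4 = -7)
s(V, P) = -1 + √(-18 + P)/3
577*s(8*(-3), l) + 1094 = 577*(-1 + √(-18 - 7)/3) + 1094 = 577*(-1 + √(-25)/3) + 1094 = 577*(-1 + (5*I)/3) + 1094 = 577*(-1 + 5*I/3) + 1094 = (-577 + 2885*I/3) + 1094 = 517 + 2885*I/3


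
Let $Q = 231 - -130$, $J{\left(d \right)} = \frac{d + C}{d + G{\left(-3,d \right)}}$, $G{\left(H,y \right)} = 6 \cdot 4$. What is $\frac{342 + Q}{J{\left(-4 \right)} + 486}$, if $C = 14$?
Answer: $\frac{1406}{973} \approx 1.445$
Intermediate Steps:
$G{\left(H,y \right)} = 24$
$J{\left(d \right)} = \frac{14 + d}{24 + d}$ ($J{\left(d \right)} = \frac{d + 14}{d + 24} = \frac{14 + d}{24 + d}$)
$Q = 361$ ($Q = 231 + 130 = 361$)
$\frac{342 + Q}{J{\left(-4 \right)} + 486} = \frac{342 + 361}{\frac{14 - 4}{24 - 4} + 486} = \frac{703}{\frac{1}{20} \cdot 10 + 486} = \frac{703}{\frac{1}{2} + 486} = \frac{703}{\frac{973}{2}} = 703 \cdot \frac{2}{973} = \frac{1406}{973}$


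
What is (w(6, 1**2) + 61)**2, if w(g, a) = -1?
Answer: 3600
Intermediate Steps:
(w(6, 1**2) + 61)**2 = (-1 + 61)**2 = 60**2 = 3600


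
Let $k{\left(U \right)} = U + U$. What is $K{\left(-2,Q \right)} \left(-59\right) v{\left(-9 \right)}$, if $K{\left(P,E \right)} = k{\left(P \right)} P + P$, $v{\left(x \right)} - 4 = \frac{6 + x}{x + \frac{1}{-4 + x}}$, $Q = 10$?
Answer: $-1533$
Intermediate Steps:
$v{\left(x \right)} = 4 + \frac{6 + x}{x + \frac{1}{-4 + x}}$
$k{\left(U \right)} = 2 U$
$K{\left(P,E \right)} = P + 2 P^{2}$ ($K{\left(P,E \right)} = 2 P P + P = 2 P^{2} + P = P + 2 P^{2}$)
$K{\left(-2,Q \right)} \left(-59\right) v{\left(-9 \right)} = - 2 \left(1 + 2 \left(-2\right)\right) \left(-59\right) \frac{-20 - -126 + 5 \left(-9\right)^{2}}{1 + \left(-9\right)^{2} - -36} = - 2 \left(1 - 4\right) \left(-59\right) \frac{-20 + 126 + 5 \cdot 81}{1 + 81 + 36} = \left(-2\right) \left(-3\right) \left(-59\right) \frac{-20 + 126 + 405}{118} = 6 \left(-59\right) \frac{1}{118} \cdot 511 = \left(-354\right) \frac{511}{118} = -1533$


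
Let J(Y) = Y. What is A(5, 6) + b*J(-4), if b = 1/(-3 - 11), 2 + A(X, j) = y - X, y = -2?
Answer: -61/7 ≈ -8.7143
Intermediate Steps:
A(X, j) = -4 - X (A(X, j) = -2 + (-2 - X) = -4 - X)
b = -1/14 (b = 1/(-14) = -1/14 ≈ -0.071429)
A(5, 6) + b*J(-4) = (-4 - 1*5) - 1/14*(-4) = (-4 - 5) + 2/7 = -9 + 2/7 = -61/7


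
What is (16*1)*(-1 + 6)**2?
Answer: 400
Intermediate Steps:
(16*1)*(-1 + 6)**2 = 16*5**2 = 16*25 = 400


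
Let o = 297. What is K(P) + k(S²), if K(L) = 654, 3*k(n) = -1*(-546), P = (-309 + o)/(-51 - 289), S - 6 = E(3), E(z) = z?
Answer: 836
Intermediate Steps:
S = 9 (S = 6 + 3 = 9)
P = 3/85 (P = (-309 + 297)/(-51 - 289) = -12/(-340) = -12*(-1/340) = 3/85 ≈ 0.035294)
k(n) = 182 (k(n) = (-1*(-546))/3 = (⅓)*546 = 182)
K(P) + k(S²) = 654 + 182 = 836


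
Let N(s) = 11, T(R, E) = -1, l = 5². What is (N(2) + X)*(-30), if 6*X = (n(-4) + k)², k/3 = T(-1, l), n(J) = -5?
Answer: -650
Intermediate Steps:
l = 25
k = -3 (k = 3*(-1) = -3)
X = 32/3 (X = (-5 - 3)²/6 = (⅙)*(-8)² = (⅙)*64 = 32/3 ≈ 10.667)
(N(2) + X)*(-30) = (11 + 32/3)*(-30) = (65/3)*(-30) = -650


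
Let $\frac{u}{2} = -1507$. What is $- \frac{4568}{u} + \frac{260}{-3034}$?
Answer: $\frac{3268918}{2286119} \approx 1.4299$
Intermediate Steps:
$u = -3014$ ($u = 2 \left(-1507\right) = -3014$)
$- \frac{4568}{u} + \frac{260}{-3034} = - \frac{4568}{-3014} + \frac{260}{-3034} = \left(-4568\right) \left(- \frac{1}{3014}\right) + 260 \left(- \frac{1}{3034}\right) = \frac{2284}{1507} - \frac{130}{1517} = \frac{3268918}{2286119}$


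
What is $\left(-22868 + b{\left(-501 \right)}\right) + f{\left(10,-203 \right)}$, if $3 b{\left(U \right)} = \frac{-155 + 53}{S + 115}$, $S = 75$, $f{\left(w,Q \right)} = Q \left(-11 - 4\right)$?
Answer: $- \frac{1883202}{95} \approx -19823.0$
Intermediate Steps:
$f{\left(w,Q \right)} = - 15 Q$ ($f{\left(w,Q \right)} = Q \left(-15\right) = - 15 Q$)
$b{\left(U \right)} = - \frac{17}{95}$ ($b{\left(U \right)} = \frac{\left(-155 + 53\right) \frac{1}{75 + 115}}{3} = \frac{\left(-102\right) \frac{1}{190}}{3} = \frac{1}{3} \left(- \frac{51}{95}\right) = - \frac{17}{95}$)
$\left(-22868 + b{\left(-501 \right)}\right) + f{\left(10,-203 \right)} = \left(-22868 - \frac{17}{95}\right) - -3045 = - \frac{2172477}{95} + 3045 = - \frac{1883202}{95}$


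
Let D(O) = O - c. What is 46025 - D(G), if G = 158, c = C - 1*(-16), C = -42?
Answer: 45841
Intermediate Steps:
c = -26 (c = -42 - 1*(-16) = -42 + 16 = -26)
D(O) = 26 + O (D(O) = O - 1*(-26) = O + 26 = 26 + O)
46025 - D(G) = 46025 - (26 + 158) = 46025 - 1*184 = 46025 - 184 = 45841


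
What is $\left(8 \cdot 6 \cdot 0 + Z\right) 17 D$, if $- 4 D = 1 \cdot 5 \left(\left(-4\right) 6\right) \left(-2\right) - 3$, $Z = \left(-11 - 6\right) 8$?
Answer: $136986$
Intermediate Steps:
$Z = -136$ ($Z = \left(-17\right) 8 = -136$)
$D = - \frac{237}{4}$ ($D = - \frac{1 \cdot 5 \left(\left(-4\right) 6\right) \left(-2\right) - 3}{4} = - \frac{1 \cdot 5 \left(-24\right) \left(-2\right) - 3}{4} = - \frac{1 \left(\left(-120\right) \left(-2\right)\right) - 3}{4} = - \frac{1 \cdot 240 - 3}{4} = - \frac{240 - 3}{4} = \left(- \frac{1}{4}\right) 237 = - \frac{237}{4} \approx -59.25$)
$\left(8 \cdot 6 \cdot 0 + Z\right) 17 D = \left(8 \cdot 6 \cdot 0 - 136\right) 17 \left(- \frac{237}{4}\right) = \left(48 \cdot 0 - 136\right) \left(- \frac{4029}{4}\right) = \left(0 - 136\right) \left(- \frac{4029}{4}\right) = \left(-136\right) \left(- \frac{4029}{4}\right) = 136986$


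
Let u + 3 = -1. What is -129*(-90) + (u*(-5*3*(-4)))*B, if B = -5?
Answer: 12810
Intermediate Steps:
u = -4 (u = -3 - 1 = -4)
-129*(-90) + (u*(-5*3*(-4)))*B = -129*(-90) - 4*(-5*3)*(-4)*(-5) = 11610 - (-60)*(-4)*(-5) = 11610 - 4*60*(-5) = 11610 - 240*(-5) = 11610 + 1200 = 12810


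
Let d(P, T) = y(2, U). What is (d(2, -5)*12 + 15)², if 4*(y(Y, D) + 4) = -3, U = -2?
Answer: 1764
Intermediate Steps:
y(Y, D) = -19/4 (y(Y, D) = -4 + (¼)*(-3) = -4 - ¾ = -19/4)
d(P, T) = -19/4
(d(2, -5)*12 + 15)² = (-19/4*12 + 15)² = (-57 + 15)² = (-42)² = 1764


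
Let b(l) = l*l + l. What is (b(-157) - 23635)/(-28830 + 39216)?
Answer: 857/10386 ≈ 0.082515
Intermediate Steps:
b(l) = l + l**2 (b(l) = l**2 + l = l + l**2)
(b(-157) - 23635)/(-28830 + 39216) = (-157*(1 - 157) - 23635)/(-28830 + 39216) = (-157*(-156) - 23635)/10386 = (24492 - 23635)*(1/10386) = 857*(1/10386) = 857/10386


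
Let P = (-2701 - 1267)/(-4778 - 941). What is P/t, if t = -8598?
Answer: -1984/24585981 ≈ -8.0696e-5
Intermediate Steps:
P = 3968/5719 (P = -3968/(-5719) = -3968*(-1/5719) = 3968/5719 ≈ 0.69383)
P/t = (3968/5719)/(-8598) = (3968/5719)*(-1/8598) = -1984/24585981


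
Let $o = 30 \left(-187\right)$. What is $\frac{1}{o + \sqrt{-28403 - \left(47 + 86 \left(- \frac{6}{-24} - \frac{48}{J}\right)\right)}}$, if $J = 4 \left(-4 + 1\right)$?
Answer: $- \frac{11220}{63001831} - \frac{i \sqrt{115262}}{63001831} \approx -0.00017809 - 5.3888 \cdot 10^{-6} i$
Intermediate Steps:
$J = -12$ ($J = 4 \left(-3\right) = -12$)
$o = -5610$
$\frac{1}{o + \sqrt{-28403 - \left(47 + 86 \left(- \frac{6}{-24} - \frac{48}{J}\right)\right)}} = \frac{1}{-5610 + \sqrt{-28403 - \left(47 + 86 \left(- \frac{6}{-24} - \frac{48}{-12}\right)\right)}} = \frac{1}{-5610 + \sqrt{-28403 - \left(47 + 86 \left(\left(-6\right) \left(- \frac{1}{24}\right) - -4\right)\right)}} = \frac{1}{-5610 + \sqrt{-28403 - \left(47 + 86 \left(\frac{1}{4} + 4\right)\right)}} = \frac{1}{-5610 + \sqrt{-28403 - \frac{825}{2}}} = \frac{1}{-5610 + \sqrt{- \frac{57631}{2}}} = \frac{1}{-5610 + \frac{i \sqrt{115262}}{2}}$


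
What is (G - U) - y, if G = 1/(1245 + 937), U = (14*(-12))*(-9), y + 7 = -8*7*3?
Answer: -2917333/2182 ≈ -1337.0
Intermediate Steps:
y = -175 (y = -7 - 8*7*3 = -7 - 56*3 = -7 - 168 = -175)
U = 1512 (U = -168*(-9) = 1512)
G = 1/2182 ≈ 0.00045829
(G - U) - y = (1/2182 - 1*1512) - 1*(-175) = (1/2182 - 1512) + 175 = -3299183/2182 + 175 = -2917333/2182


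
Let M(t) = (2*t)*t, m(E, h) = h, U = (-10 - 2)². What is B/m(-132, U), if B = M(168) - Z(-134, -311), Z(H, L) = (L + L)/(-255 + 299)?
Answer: 1242167/3168 ≈ 392.10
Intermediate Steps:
U = 144 (U = (-12)² = 144)
Z(H, L) = L/22 (Z(H, L) = (2*L)/44 = (2*L)*(1/44) = L/22)
M(t) = 2*t²
B = 1242167/22 (B = 2*168² - (-311)/22 = 2*28224 - 1*(-311/22) = 56448 + 311/22 = 1242167/22 ≈ 56462.)
B/m(-132, U) = (1242167/22)/144 = (1242167/22)*(1/144) = 1242167/3168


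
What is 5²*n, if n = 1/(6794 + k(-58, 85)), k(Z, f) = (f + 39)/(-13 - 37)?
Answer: 625/169788 ≈ 0.0036811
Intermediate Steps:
k(Z, f) = -39/50 - f/50 (k(Z, f) = (39 + f)/(-50) = (39 + f)*(-1/50) = -39/50 - f/50)
n = 25/169788 (n = 1/(6794 + (-39/50 - 1/50*85)) = 1/(6794 + (-39/50 - 17/10)) = 1/(6794 - 62/25) = 1/(169788/25) = 25/169788 ≈ 0.00014724)
5²*n = 5²*(25/169788) = 25*(25/169788) = 625/169788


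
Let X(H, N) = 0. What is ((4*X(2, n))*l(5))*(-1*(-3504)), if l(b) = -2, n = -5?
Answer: 0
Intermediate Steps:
((4*X(2, n))*l(5))*(-1*(-3504)) = ((4*0)*(-2))*(-1*(-3504)) = (0*(-2))*3504 = 0*3504 = 0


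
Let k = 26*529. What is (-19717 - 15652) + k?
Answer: -21615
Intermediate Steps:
k = 13754
(-19717 - 15652) + k = (-19717 - 15652) + 13754 = -35369 + 13754 = -21615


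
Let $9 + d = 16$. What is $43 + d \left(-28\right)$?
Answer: $-153$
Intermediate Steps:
$d = 7$ ($d = -9 + 16 = 7$)
$43 + d \left(-28\right) = 43 + 7 \left(-28\right) = 43 - 196 = -153$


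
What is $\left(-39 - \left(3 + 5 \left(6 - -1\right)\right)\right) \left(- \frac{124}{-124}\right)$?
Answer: $-77$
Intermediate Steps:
$\left(-39 - \left(3 + 5 \left(6 - -1\right)\right)\right) \left(- \frac{124}{-124}\right) = \left(-39 - \left(3 + 5 \left(6 + 1\right)\right)\right) \left(\left(-124\right) \left(- \frac{1}{124}\right)\right) = \left(-39 - 38\right) 1 = \left(-77\right) 1 = -77$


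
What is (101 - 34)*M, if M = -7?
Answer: -469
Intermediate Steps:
(101 - 34)*M = (101 - 34)*(-7) = 67*(-7) = -469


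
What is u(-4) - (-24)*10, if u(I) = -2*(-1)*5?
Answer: 250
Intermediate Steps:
u(I) = 10 (u(I) = 2*5 = 10)
u(-4) - (-24)*10 = 10 - (-24)*10 = 10 - 1*(-240) = 10 + 240 = 250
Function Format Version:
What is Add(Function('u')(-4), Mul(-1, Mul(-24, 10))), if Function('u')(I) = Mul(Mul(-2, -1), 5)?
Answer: 250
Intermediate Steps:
Function('u')(I) = 10 (Function('u')(I) = Mul(2, 5) = 10)
Add(Function('u')(-4), Mul(-1, Mul(-24, 10))) = Add(10, Mul(-1, Mul(-24, 10))) = Add(10, Mul(-1, -240)) = Add(10, 240) = 250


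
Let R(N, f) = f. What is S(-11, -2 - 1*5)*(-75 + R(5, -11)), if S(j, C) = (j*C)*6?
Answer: -39732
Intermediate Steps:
S(j, C) = 6*C*j (S(j, C) = (C*j)*6 = 6*C*j)
S(-11, -2 - 1*5)*(-75 + R(5, -11)) = (6*(-2 - 1*5)*(-11))*(-75 - 11) = (6*(-2 - 5)*(-11))*(-86) = (6*(-7)*(-11))*(-86) = 462*(-86) = -39732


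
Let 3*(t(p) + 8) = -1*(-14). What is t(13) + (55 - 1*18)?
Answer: 101/3 ≈ 33.667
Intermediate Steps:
t(p) = -10/3 (t(p) = -8 + (-1*(-14))/3 = -8 + (⅓)*14 = -8 + 14/3 = -10/3)
t(13) + (55 - 1*18) = -10/3 + (55 - 1*18) = -10/3 + (55 - 18) = -10/3 + 37 = 101/3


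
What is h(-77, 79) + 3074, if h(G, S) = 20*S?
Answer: 4654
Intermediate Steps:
h(-77, 79) + 3074 = 20*79 + 3074 = 1580 + 3074 = 4654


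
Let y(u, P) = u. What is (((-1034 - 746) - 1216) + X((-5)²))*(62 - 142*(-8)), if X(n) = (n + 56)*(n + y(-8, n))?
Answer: -1939562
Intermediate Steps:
X(n) = (-8 + n)*(56 + n) (X(n) = (n + 56)*(n - 8) = (56 + n)*(-8 + n) = (-8 + n)*(56 + n))
(((-1034 - 746) - 1216) + X((-5)²))*(62 - 142*(-8)) = (((-1034 - 746) - 1216) + (-448 + ((-5)²)² + 48*(-5)²))*(62 - 142*(-8)) = ((-1780 - 1216) + (-448 + 25² + 48*25))*(62 + 1136) = (-2996 + (-448 + 625 + 1200))*1198 = (-2996 + 1377)*1198 = -1619*1198 = -1939562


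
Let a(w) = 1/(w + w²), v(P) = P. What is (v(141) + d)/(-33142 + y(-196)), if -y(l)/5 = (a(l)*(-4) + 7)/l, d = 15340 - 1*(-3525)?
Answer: -104688402/182551001 ≈ -0.57347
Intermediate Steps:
d = 18865 (d = 15340 + 3525 = 18865)
y(l) = -5*(7 - 4/(l*(1 + l)))/l (y(l) = -5*((1/(l*(1 + l)))*(-4) + 7)/l = -5*(-4/(l*(1 + l)) + 7)/l = -5*(7 - 4/(l*(1 + l)))/l)
(v(141) + d)/(-33142 + y(-196)) = (141 + 18865)/(-33142 + 5*(4 - 7*(-196)*(1 - 196))/((-196)²*(1 - 196))) = 19006/(-33142 + 5*(1/38416)*(4 - 7*(-196)*(-195))/(-195)) = 19006/(-33142 + 5*(1/38416)*(-1/195)*(4 - 267540)) = 19006/(-33142 + 5*(1/38416)*(-1/195)*(-267536)) = 19006/(-33142 + 16721/93639) = 19006/(-3103367017/93639) = 19006*(-93639/3103367017) = -104688402/182551001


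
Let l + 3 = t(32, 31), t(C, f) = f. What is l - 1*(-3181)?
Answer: 3209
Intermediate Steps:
l = 28 (l = -3 + 31 = 28)
l - 1*(-3181) = 28 - 1*(-3181) = 28 + 3181 = 3209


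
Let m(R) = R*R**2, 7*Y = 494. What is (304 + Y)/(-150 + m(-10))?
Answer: -57/175 ≈ -0.32571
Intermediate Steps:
Y = 494/7 (Y = (1/7)*494 = 494/7 ≈ 70.571)
m(R) = R**3
(304 + Y)/(-150 + m(-10)) = (304 + 494/7)/(-150 + (-10)**3) = 2622/(7*(-150 - 1000)) = (2622/7)/(-1150) = (2622/7)*(-1/1150) = -57/175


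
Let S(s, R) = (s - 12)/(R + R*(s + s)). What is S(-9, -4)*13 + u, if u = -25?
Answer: -1973/68 ≈ -29.015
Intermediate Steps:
S(s, R) = (-12 + s)/(R + 2*R*s) (S(s, R) = (-12 + s)/(R + R*(2*s)) = (-12 + s)/(R + 2*R*s))
S(-9, -4)*13 + u = ((-12 - 9)/((-4)*(1 + 2*(-9))))*13 - 25 = -¼*(-21)/(1 - 18)*13 - 25 = -¼*(-21)/(-17)*13 - 25 = -¼*(-1/17)*(-21)*13 - 25 = -21/68*13 - 25 = -273/68 - 25 = -1973/68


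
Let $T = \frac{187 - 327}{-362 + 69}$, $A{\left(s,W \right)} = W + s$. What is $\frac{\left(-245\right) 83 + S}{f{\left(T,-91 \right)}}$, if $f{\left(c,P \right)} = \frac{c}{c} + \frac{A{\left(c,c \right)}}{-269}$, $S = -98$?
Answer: $- \frac{536822587}{26179} \approx -20506.0$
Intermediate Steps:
$T = \frac{140}{293}$ ($T = - \frac{140}{-293} = \left(-140\right) \left(- \frac{1}{293}\right) = \frac{140}{293} \approx 0.47782$)
$f{\left(c,P \right)} = 1 - \frac{2 c}{269}$ ($f{\left(c,P \right)} = \frac{c}{c} + \frac{c + c}{-269} = 1 + 2 c \left(- \frac{1}{269}\right) = 1 - \frac{2 c}{269}$)
$\frac{\left(-245\right) 83 + S}{f{\left(T,-91 \right)}} = \frac{\left(-245\right) 83 - 98}{1 - \frac{280}{78817}} = \frac{-20335 - 98}{1 - \frac{280}{78817}} = - \frac{20433}{\frac{78537}{78817}} = \left(-20433\right) \frac{78817}{78537} = - \frac{536822587}{26179}$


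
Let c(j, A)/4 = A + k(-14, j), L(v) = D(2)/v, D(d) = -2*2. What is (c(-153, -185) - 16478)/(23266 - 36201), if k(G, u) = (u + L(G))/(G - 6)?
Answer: 601561/452725 ≈ 1.3288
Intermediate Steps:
D(d) = -4
L(v) = -4/v
k(G, u) = (u - 4/G)/(-6 + G) (k(G, u) = (u - 4/G)/(G - 6) = (u - 4/G)/(-6 + G))
c(j, A) = -2/35 + 4*A - j/5 (c(j, A) = 4*(A + (-4 - 14*j)/((-14)*(-6 - 14))) = 4*(A - 1/14*(-4 - 14*j)/(-20)) = 4*(A - 1/14*(-1/20)*(-4 - 14*j)) = 4*(A + (-1/70 - j/20)) = 4*(-1/70 + A - j/20) = -2/35 + 4*A - j/5)
(c(-153, -185) - 16478)/(23266 - 36201) = ((-2/35 + 4*(-185) - ⅕*(-153)) - 16478)/(23266 - 36201) = ((-2/35 - 740 + 153/5) - 16478)/(-12935) = (-24831/35 - 16478)*(-1/12935) = -601561/35*(-1/12935) = 601561/452725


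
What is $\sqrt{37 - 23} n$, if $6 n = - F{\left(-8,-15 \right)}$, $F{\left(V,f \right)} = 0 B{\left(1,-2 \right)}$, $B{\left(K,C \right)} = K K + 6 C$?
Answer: $0$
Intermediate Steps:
$B{\left(K,C \right)} = K^{2} + 6 C$
$F{\left(V,f \right)} = 0$ ($F{\left(V,f \right)} = 0 \left(1^{2} + 6 \left(-2\right)\right) = 0 \left(1 - 12\right) = 0 \left(-11\right) = 0$)
$n = 0$ ($n = \frac{\left(-1\right) 0}{6} = \frac{1}{6} \cdot 0 = 0$)
$\sqrt{37 - 23} n = \sqrt{37 - 23} \cdot 0 = \sqrt{14} \cdot 0 = 0$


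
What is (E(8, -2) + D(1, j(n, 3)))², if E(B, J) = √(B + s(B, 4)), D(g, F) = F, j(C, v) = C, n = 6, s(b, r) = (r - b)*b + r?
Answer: 16 + 24*I*√5 ≈ 16.0 + 53.666*I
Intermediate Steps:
s(b, r) = r + b*(r - b) (s(b, r) = b*(r - b) + r = r + b*(r - b))
E(B, J) = √(4 - B² + 5*B) (E(B, J) = √(B + (4 - B² + B*4)) = √(B + (4 - B² + 4*B)) = √(4 - B² + 5*B))
(E(8, -2) + D(1, j(n, 3)))² = (√(4 - 1*8² + 5*8) + 6)² = (√(4 - 1*64 + 40) + 6)² = (√(4 - 64 + 40) + 6)² = (√(-20) + 6)² = (2*I*√5 + 6)² = (6 + 2*I*√5)²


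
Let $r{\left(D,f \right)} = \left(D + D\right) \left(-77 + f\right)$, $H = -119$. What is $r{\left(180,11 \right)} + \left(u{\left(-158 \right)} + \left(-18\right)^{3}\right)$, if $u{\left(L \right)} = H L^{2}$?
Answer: $-3000308$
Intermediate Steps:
$r{\left(D,f \right)} = 2 D \left(-77 + f\right)$
$u{\left(L \right)} = - 119 L^{2}$
$r{\left(180,11 \right)} + \left(u{\left(-158 \right)} + \left(-18\right)^{3}\right) = 2 \cdot 180 \left(-77 + 11\right) + \left(- 119 \left(-158\right)^{2} + \left(-18\right)^{3}\right) = 2 \cdot 180 \left(-66\right) - 2976548 = -23760 - 2976548 = -3000308$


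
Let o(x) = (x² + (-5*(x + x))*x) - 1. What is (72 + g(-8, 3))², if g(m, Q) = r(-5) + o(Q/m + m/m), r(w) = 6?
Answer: 22118209/4096 ≈ 5400.0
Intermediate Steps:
o(x) = -1 - 9*x² (o(x) = (x² + (-10*x)*x) - 1 = (x² - 10*x²) - 1 = -9*x² - 1 = -1 - 9*x²)
g(m, Q) = 5 - 9*(1 + Q/m)² (g(m, Q) = 6 + (-1 - 9*(Q/m + m/m)²) = 6 + (-1 - 9*(Q/m + 1)²) = 6 + (-1 - 9*(1 + Q/m)²) = 5 - 9*(1 + Q/m)²)
(72 + g(-8, 3))² = (72 + (5 - 9*(3 - 8)²/(-8)²))² = (72 + (5 - 9*1/64*(-5)²))² = (72 + (5 - 9*1/64*25))² = (72 + (5 - 225/64))² = (72 + 95/64)² = (4703/64)² = 22118209/4096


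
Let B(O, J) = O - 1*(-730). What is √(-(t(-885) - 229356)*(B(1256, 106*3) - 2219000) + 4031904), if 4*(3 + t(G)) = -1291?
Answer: I*√2036814493562/2 ≈ 7.1359e+5*I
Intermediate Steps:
t(G) = -1303/4 (t(G) = -3 + (¼)*(-1291) = -3 - 1291/4 = -1303/4)
B(O, J) = 730 + O (B(O, J) = O + 730 = 730 + O)
√(-(t(-885) - 229356)*(B(1256, 106*3) - 2219000) + 4031904) = √(-(-1303/4 - 229356)*((730 + 1256) - 2219000) + 4031904) = √(-(-918727)*(1986 - 2219000)/4 + 4031904) = √(-(-918727)*(-2217014)/4 + 4031904) = √(-1*1018415310589/2 + 4031904) = √(-1018415310589/2 + 4031904) = √(-1018407246781/2) = I*√2036814493562/2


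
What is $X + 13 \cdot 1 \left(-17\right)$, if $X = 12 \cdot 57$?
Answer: $463$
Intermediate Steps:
$X = 684$
$X + 13 \cdot 1 \left(-17\right) = 684 + 13 \cdot 1 \left(-17\right) = 684 + 13 \left(-17\right) = 684 - 221 = 463$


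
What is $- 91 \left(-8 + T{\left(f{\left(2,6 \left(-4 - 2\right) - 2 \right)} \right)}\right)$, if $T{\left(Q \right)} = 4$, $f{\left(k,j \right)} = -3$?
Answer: $364$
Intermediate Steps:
$- 91 \left(-8 + T{\left(f{\left(2,6 \left(-4 - 2\right) - 2 \right)} \right)}\right) = - 91 \left(-8 + 4\right) = \left(-91\right) \left(-4\right) = 364$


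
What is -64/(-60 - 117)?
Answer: 64/177 ≈ 0.36158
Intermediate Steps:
-64/(-60 - 117) = -64/(-177) = -1/177*(-64) = 64/177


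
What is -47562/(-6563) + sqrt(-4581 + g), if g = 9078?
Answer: 47562/6563 + sqrt(4497) ≈ 74.307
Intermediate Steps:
-47562/(-6563) + sqrt(-4581 + g) = -47562/(-6563) + sqrt(-4581 + 9078) = -47562*(-1/6563) + sqrt(4497) = 47562/6563 + sqrt(4497)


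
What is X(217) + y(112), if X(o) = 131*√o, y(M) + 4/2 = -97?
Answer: -99 + 131*√217 ≈ 1830.8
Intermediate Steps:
y(M) = -99 (y(M) = -2 - 97 = -99)
X(217) + y(112) = 131*√217 - 99 = -99 + 131*√217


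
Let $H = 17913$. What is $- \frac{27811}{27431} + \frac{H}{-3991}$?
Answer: $- \frac{602365204}{109477121} \approx -5.5022$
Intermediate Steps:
$- \frac{27811}{27431} + \frac{H}{-3991} = - \frac{27811}{27431} + \frac{17913}{-3991} = \left(-27811\right) \frac{1}{27431} + 17913 \left(- \frac{1}{3991}\right) = - \frac{27811}{27431} - \frac{17913}{3991} = - \frac{602365204}{109477121}$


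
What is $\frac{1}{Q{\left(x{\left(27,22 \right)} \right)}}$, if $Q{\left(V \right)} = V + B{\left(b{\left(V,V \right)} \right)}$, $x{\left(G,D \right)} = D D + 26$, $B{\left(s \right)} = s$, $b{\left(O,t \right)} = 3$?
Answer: $\frac{1}{513} \approx 0.0019493$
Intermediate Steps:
$x{\left(G,D \right)} = 26 + D^{2}$ ($x{\left(G,D \right)} = D^{2} + 26 = 26 + D^{2}$)
$Q{\left(V \right)} = 3 + V$ ($Q{\left(V \right)} = V + 3 = 3 + V$)
$\frac{1}{Q{\left(x{\left(27,22 \right)} \right)}} = \frac{1}{3 + \left(26 + 22^{2}\right)} = \frac{1}{3 + \left(26 + 484\right)} = \frac{1}{3 + 510} = \frac{1}{513}$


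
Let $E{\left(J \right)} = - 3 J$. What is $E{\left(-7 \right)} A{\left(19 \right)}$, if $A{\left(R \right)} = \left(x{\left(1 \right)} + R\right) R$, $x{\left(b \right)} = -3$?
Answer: $6384$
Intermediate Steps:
$A{\left(R \right)} = R \left(-3 + R\right)$ ($A{\left(R \right)} = \left(-3 + R\right) R = R \left(-3 + R\right)$)
$E{\left(-7 \right)} A{\left(19 \right)} = \left(-3\right) \left(-7\right) 19 \left(-3 + 19\right) = 21 \cdot 19 \cdot 16 = 21 \cdot 304 = 6384$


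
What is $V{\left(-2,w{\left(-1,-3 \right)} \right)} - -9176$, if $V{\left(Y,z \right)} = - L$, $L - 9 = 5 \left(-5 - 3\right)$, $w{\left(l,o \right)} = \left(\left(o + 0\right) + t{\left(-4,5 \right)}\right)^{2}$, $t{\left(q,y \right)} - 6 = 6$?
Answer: $9207$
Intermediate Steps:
$t{\left(q,y \right)} = 12$ ($t{\left(q,y \right)} = 6 + 6 = 12$)
$w{\left(l,o \right)} = \left(12 + o\right)^{2}$ ($w{\left(l,o \right)} = \left(\left(o + 0\right) + 12\right)^{2} = \left(o + 12\right)^{2} = \left(12 + o\right)^{2}$)
$L = -31$ ($L = 9 + 5 \left(-5 - 3\right) = 9 + 5 \left(-8\right) = 9 - 40 = -31$)
$V{\left(Y,z \right)} = 31$ ($V{\left(Y,z \right)} = \left(-1\right) \left(-31\right) = 31$)
$V{\left(-2,w{\left(-1,-3 \right)} \right)} - -9176 = 31 - -9176 = 31 + 9176 = 9207$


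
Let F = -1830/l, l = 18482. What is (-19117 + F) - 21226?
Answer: -372810578/9241 ≈ -40343.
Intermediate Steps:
F = -915/9241 (F = -1830/18482 = -1830*1/18482 = -915/9241 ≈ -0.099015)
(-19117 + F) - 21226 = (-19117 - 915/9241) - 21226 = -176661112/9241 - 21226 = -372810578/9241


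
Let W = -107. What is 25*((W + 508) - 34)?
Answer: 9175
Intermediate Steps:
25*((W + 508) - 34) = 25*((-107 + 508) - 34) = 25*(401 - 34) = 25*367 = 9175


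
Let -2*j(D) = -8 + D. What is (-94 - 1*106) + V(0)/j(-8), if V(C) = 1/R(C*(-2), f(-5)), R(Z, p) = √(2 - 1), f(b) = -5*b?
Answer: -1599/8 ≈ -199.88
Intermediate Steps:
j(D) = 4 - D/2 (j(D) = -(-8 + D)/2 = 4 - D/2)
R(Z, p) = 1 (R(Z, p) = √1 = 1)
V(C) = 1 (V(C) = 1/1 = 1)
(-94 - 1*106) + V(0)/j(-8) = (-94 - 1*106) + 1/(4 - ½*(-8)) = (-94 - 106) + 1/(4 + 4) = -200 + 1/8 = -200 + 1*(⅛) = -200 + ⅛ = -1599/8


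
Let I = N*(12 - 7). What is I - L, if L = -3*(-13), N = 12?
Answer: 21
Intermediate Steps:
I = 60 (I = 12*(12 - 7) = 12*5 = 60)
L = 39
I - L = 60 - 1*39 = 60 - 39 = 21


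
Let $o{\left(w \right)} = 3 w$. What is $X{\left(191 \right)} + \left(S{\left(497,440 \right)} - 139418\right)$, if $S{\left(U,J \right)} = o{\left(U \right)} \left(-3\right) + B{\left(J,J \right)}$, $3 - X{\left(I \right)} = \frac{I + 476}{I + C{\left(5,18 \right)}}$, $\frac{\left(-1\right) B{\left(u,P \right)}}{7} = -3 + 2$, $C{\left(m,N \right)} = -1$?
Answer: $- \frac{27338057}{190} \approx -1.4388 \cdot 10^{5}$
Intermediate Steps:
$B{\left(u,P \right)} = 7$ ($B{\left(u,P \right)} = - 7 \left(-3 + 2\right) = \left(-7\right) \left(-1\right) = 7$)
$X{\left(I \right)} = 3 - \frac{476 + I}{-1 + I}$ ($X{\left(I \right)} = 3 - \frac{I + 476}{I - 1} = 3 - \frac{476 + I}{-1 + I}$)
$S{\left(U,J \right)} = 7 - 9 U$ ($S{\left(U,J \right)} = 3 U \left(-3\right) + 7 = - 9 U + 7 = 7 - 9 U$)
$X{\left(191 \right)} + \left(S{\left(497,440 \right)} - 139418\right) = \frac{-479 + 2 \cdot 191}{-1 + 191} + \left(\left(7 - 4473\right) - 139418\right) = \frac{-479 + 382}{190} + \left(\left(7 - 4473\right) - 139418\right) = \frac{1}{190} \left(-97\right) - 143884 = - \frac{97}{190} - 143884 = - \frac{27338057}{190}$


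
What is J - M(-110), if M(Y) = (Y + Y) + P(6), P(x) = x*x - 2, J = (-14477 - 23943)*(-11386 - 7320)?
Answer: 718684706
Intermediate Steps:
J = 718684520 (J = -38420*(-18706) = 718684520)
P(x) = -2 + x**2 (P(x) = x**2 - 2 = -2 + x**2)
M(Y) = 34 + 2*Y (M(Y) = (Y + Y) + (-2 + 6**2) = 2*Y + (-2 + 36) = 2*Y + 34 = 34 + 2*Y)
J - M(-110) = 718684520 - (34 + 2*(-110)) = 718684520 - (34 - 220) = 718684520 - 1*(-186) = 718684520 + 186 = 718684706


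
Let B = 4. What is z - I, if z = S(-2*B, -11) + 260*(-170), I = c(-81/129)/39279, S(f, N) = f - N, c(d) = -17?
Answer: -1736013946/39279 ≈ -44197.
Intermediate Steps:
I = -17/39279 ≈ -0.00043280
z = -44197 (z = (-2*4 - 1*(-11)) + 260*(-170) = (-8 + 11) - 44200 = 3 - 44200 = -44197)
z - I = -44197 - 1*(-17/39279) = -44197 + 17/39279 = -1736013946/39279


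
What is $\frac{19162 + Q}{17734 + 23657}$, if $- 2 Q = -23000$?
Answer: $\frac{30662}{41391} \approx 0.74079$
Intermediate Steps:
$Q = 11500$ ($Q = \left(- \frac{1}{2}\right) \left(-23000\right) = 11500$)
$\frac{19162 + Q}{17734 + 23657} = \frac{19162 + 11500}{17734 + 23657} = \frac{30662}{41391}$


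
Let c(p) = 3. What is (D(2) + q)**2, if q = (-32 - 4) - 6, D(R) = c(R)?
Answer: 1521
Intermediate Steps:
D(R) = 3
q = -42 (q = -36 - 6 = -42)
(D(2) + q)**2 = (3 - 42)**2 = (-39)**2 = 1521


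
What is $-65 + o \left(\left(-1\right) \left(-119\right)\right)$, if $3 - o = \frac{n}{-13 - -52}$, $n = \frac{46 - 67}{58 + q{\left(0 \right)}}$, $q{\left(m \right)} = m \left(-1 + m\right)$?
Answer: $\frac{221001}{754} \approx 293.1$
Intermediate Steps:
$n = - \frac{21}{58}$ ($n = \frac{46 - 67}{58 + 0 \left(-1 + 0\right)} = - \frac{21}{58 + 0 \left(-1\right)} = - \frac{21}{58 + 0} = - \frac{21}{58} \approx -0.36207$)
$o = \frac{2269}{754}$ ($o = 3 - - \frac{21}{58 \left(-13 - -52\right)} = 3 - - \frac{21}{58 \left(-13 + 52\right)} = 3 - - \frac{21}{58 \cdot 39} = 3 - \left(- \frac{21}{58}\right) \frac{1}{39} = 3 - - \frac{7}{754} = 3 + \frac{7}{754} = \frac{2269}{754} \approx 3.0093$)
$-65 + o \left(\left(-1\right) \left(-119\right)\right) = -65 + \frac{2269 \left(\left(-1\right) \left(-119\right)\right)}{754} = -65 + \frac{2269}{754} \cdot 119 = -65 + \frac{270011}{754} = \frac{221001}{754}$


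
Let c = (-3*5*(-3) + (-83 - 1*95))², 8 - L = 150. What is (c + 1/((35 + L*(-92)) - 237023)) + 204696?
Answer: 49797338739/223924 ≈ 2.2239e+5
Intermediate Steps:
L = -142 (L = 8 - 1*150 = 8 - 150 = -142)
c = 17689 (c = (-15*(-3) + (-83 - 95))² = (45 - 178)² = (-133)² = 17689)
(c + 1/((35 + L*(-92)) - 237023)) + 204696 = (17689 + 1/((35 - 142*(-92)) - 237023)) + 204696 = (17689 + 1/((35 + 13064) - 237023)) + 204696 = (17689 + 1/(13099 - 237023)) + 204696 = (17689 + 1/(-223924)) + 204696 = (17689 - 1/223924) + 204696 = 3960991635/223924 + 204696 = 49797338739/223924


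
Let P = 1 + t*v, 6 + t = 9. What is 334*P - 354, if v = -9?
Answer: -9038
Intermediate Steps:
t = 3 (t = -6 + 9 = 3)
P = -26 (P = 1 + 3*(-9) = 1 - 27 = -26)
334*P - 354 = 334*(-26) - 354 = -8684 - 354 = -9038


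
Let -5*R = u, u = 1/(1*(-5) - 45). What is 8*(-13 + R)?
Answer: -12996/125 ≈ -103.97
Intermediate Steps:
u = -1/50 (u = 1/(-5 - 45) = 1/(-50) = -1/50 ≈ -0.020000)
R = 1/250 (R = -⅕*(-1/50) = 1/250 ≈ 0.0040000)
8*(-13 + R) = 8*(-13 + 1/250) = 8*(-3249/250) = -12996/125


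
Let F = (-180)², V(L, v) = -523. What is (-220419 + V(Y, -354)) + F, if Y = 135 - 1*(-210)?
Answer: -188542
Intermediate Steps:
Y = 345 (Y = 135 + 210 = 345)
F = 32400
(-220419 + V(Y, -354)) + F = (-220419 - 523) + 32400 = -220942 + 32400 = -188542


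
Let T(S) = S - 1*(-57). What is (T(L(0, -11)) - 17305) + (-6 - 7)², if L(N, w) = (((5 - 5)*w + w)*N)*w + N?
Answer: -17079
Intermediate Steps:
L(N, w) = N + N*w² (L(N, w) = ((0*w + w)*N)*w + N = ((0 + w)*N)*w + N = (w*N)*w + N = (N*w)*w + N = N*w² + N = N + N*w²)
T(S) = 57 + S (T(S) = S + 57 = 57 + S)
(T(L(0, -11)) - 17305) + (-6 - 7)² = ((57 + 0*(1 + (-11)²)) - 17305) + (-6 - 7)² = ((57 + 0*(1 + 121)) - 17305) + (-13)² = ((57 + 0*122) - 17305) + 169 = ((57 + 0) - 17305) + 169 = (57 - 17305) + 169 = -17248 + 169 = -17079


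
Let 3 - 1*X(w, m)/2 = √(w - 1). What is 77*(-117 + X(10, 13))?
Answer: -9009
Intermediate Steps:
X(w, m) = 6 - 2*√(-1 + w) (X(w, m) = 6 - 2*√(w - 1) = 6 - 2*√(-1 + w))
77*(-117 + X(10, 13)) = 77*(-117 + (6 - 2*√(-1 + 10))) = 77*(-117 + (6 - 2*√9)) = 77*(-117 + (6 - 2*3)) = 77*(-117 + (6 - 6)) = 77*(-117 + 0) = 77*(-117) = -9009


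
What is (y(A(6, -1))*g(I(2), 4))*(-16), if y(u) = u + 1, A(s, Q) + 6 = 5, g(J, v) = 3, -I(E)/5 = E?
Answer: 0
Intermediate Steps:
I(E) = -5*E
A(s, Q) = -1 (A(s, Q) = -6 + 5 = -1)
y(u) = 1 + u
(y(A(6, -1))*g(I(2), 4))*(-16) = ((1 - 1)*3)*(-16) = (0*3)*(-16) = 0*(-16) = 0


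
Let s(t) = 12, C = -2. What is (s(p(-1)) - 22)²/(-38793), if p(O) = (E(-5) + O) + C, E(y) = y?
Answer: -100/38793 ≈ -0.0025778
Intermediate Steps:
p(O) = -7 + O (p(O) = (-5 + O) - 2 = -7 + O)
(s(p(-1)) - 22)²/(-38793) = (12 - 22)²/(-38793) = (-10)²*(-1/38793) = 100*(-1/38793) = -100/38793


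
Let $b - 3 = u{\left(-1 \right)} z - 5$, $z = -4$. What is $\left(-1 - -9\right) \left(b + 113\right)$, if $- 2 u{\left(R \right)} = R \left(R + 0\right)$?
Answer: $904$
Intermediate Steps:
$u{\left(R \right)} = - \frac{R^{2}}{2}$ ($u{\left(R \right)} = - \frac{R \left(R + 0\right)}{2} = - \frac{R R}{2} = - \frac{R^{2}}{2}$)
$b = 0$ ($b = 3 - \left(5 - - \frac{\left(-1\right)^{2}}{2} \left(-4\right)\right) = 3 - \left(5 - \left(- \frac{1}{2}\right) 1 \left(-4\right)\right) = 3 - 3 = 0$)
$\left(-1 - -9\right) \left(b + 113\right) = \left(-1 - -9\right) \left(0 + 113\right) = \left(-1 + 9\right) 113 = 8 \cdot 113 = 904$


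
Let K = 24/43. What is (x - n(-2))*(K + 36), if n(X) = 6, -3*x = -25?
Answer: 3668/43 ≈ 85.302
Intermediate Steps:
x = 25/3 (x = -⅓*(-25) = 25/3 ≈ 8.3333)
K = 24/43 (K = 24*(1/43) = 24/43 ≈ 0.55814)
(x - n(-2))*(K + 36) = (25/3 - 1*6)*(24/43 + 36) = (25/3 - 6)*(1572/43) = (7/3)*(1572/43) = 3668/43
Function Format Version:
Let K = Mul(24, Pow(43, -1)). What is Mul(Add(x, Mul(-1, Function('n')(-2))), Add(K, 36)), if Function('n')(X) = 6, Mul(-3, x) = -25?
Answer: Rational(3668, 43) ≈ 85.302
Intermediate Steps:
x = Rational(25, 3) (x = Mul(Rational(-1, 3), -25) = Rational(25, 3) ≈ 8.3333)
K = Rational(24, 43) (K = Mul(24, Rational(1, 43)) = Rational(24, 43) ≈ 0.55814)
Mul(Add(x, Mul(-1, Function('n')(-2))), Add(K, 36)) = Mul(Add(Rational(25, 3), Mul(-1, 6)), Add(Rational(24, 43), 36)) = Mul(Add(Rational(25, 3), -6), Rational(1572, 43)) = Mul(Rational(7, 3), Rational(1572, 43)) = Rational(3668, 43)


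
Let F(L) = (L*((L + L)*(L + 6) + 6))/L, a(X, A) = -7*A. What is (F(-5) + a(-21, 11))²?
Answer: 6561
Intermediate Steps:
F(L) = 6 + 2*L*(6 + L) (F(L) = (L*((2*L)*(6 + L) + 6))/L = (L*(2*L*(6 + L) + 6))/L = (L*(6 + 2*L*(6 + L)))/L = 6 + 2*L*(6 + L))
(F(-5) + a(-21, 11))² = ((6 + 2*(-5)² + 12*(-5)) - 7*11)² = ((6 + 2*25 - 60) - 77)² = ((6 + 50 - 60) - 77)² = (-4 - 77)² = (-81)² = 6561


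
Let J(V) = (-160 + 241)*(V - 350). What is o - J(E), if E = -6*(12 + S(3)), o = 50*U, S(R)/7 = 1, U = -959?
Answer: -10366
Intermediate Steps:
S(R) = 7 (S(R) = 7*1 = 7)
o = -47950 (o = 50*(-959) = -47950)
E = -114 (E = -6*(12 + 7) = -6*19 = -114)
J(V) = -28350 + 81*V (J(V) = 81*(-350 + V) = -28350 + 81*V)
o - J(E) = -47950 - (-28350 + 81*(-114)) = -47950 - (-28350 - 9234) = -47950 - 1*(-37584) = -47950 + 37584 = -10366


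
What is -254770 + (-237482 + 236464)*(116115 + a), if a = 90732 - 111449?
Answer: -97369934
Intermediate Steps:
a = -20717
-254770 + (-237482 + 236464)*(116115 + a) = -254770 + (-237482 + 236464)*(116115 - 20717) = -254770 - 1018*95398 = -254770 - 97115164 = -97369934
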